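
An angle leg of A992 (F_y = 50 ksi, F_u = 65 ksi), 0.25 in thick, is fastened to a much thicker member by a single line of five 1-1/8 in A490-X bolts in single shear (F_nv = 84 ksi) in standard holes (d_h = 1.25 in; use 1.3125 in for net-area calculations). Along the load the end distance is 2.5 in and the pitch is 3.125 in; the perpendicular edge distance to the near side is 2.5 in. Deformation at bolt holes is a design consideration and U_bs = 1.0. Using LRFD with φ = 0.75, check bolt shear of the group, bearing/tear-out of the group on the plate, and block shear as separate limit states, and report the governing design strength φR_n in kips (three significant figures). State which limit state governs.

89 kips (block shear governs)

Bolt shear: A_b = π·1.125²/4 = 0.994 in²; R_n = 84 × 0.994 × 5 × 1 = 417.5 kips → 0.75 × 417.5 = 313 kips.
Bearing: edge l_c = 1.875, r_n = 36.56 kips; interior l_c = 1.875, r_n = 36.56 kips; R_n = 36.56 + 4·36.56 = 182.8 kips → 137 kips.
Block shear: A_gv = 3.75, A_nv = 2.273, A_nt = 0.4609 in²; R_n = min(0.6F_uA_nv, 0.6F_yA_gv) + U_bs·F_u·A_nt = 118.6 kips → 89 kips.
Block shear governs: 89 kips.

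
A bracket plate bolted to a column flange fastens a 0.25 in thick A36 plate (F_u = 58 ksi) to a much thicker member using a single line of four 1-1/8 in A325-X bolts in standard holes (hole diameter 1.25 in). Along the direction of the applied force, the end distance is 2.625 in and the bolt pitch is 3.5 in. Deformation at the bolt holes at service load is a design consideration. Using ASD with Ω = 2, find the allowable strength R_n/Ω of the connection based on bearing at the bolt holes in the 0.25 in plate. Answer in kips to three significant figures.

76.1 kips

Per bolt r_n = 1.2 l_c t F_u ≤ 2.4 d t F_u; upper limit = 2.4 × 1.125 × 0.25 × 58 = 39.15 kips.
Edge bolt: l_c = 2.625 − 1.25/2 = 2 in → 1.2 × 2 × 0.25 × 58 = 34.8 → r_n = 34.8 kips.
Interior bolts: l_c = 3.5 − 1.25 = 2.25 in → 1.2 × 2.25 × 0.25 × 58 = 39.15 → r_n = 39.15 kips.
R_n = 1 × 34.8 + 3 × 39.15 = 152.2 kips.
Allowable strength R_n/Ω = 152.2 / 2 = 76.1 kips.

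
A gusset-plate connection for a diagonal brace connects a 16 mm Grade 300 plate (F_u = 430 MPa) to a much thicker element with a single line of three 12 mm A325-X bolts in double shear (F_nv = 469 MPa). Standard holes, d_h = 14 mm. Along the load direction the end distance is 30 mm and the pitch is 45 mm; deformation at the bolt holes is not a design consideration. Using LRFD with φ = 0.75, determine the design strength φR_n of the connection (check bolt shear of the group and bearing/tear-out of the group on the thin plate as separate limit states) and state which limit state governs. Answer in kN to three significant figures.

239 kN (bolt shear governs)

Bolt shear: A_b = π·12²/4 = 113.1 mm²; R_n = 469 × 113.1 × 3 × 2 / 1000 = 318.3 kN → 0.75 × 318.3 = 239 kN.
Bearing (1.5 l_c t F_u ≤ 3.0 d t F_u): upper limit = 3.0·12·16·430 / 1000 = 247.7 kN.
  Edge l_c = 30 − 14/2 = 23 → r_n = 237.4 kN; interior l_c = 45 − 14 = 31 → r_n = 247.7 kN.
  R_n,bearing = 1·237.4 + 2·247.7 = 732.7 kN → 0.75 × 732.7 = 550 kN.
Bolt shear governs: 239 kN.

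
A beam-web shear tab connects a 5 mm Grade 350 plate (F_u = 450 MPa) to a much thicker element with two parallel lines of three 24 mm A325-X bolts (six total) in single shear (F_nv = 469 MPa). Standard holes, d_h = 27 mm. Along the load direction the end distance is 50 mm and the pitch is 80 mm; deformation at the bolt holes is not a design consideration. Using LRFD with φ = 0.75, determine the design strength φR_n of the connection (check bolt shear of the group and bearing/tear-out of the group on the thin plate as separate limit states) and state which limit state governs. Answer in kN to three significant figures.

Bolt shear: A_b = π·24²/4 = 452.4 mm²; R_n = 469 × 452.4 × 6 × 1 / 1000 = 1273 kN → 0.75 × 1273 = 955 kN.
Bearing (1.5 l_c t F_u ≤ 3.0 d t F_u): upper limit = 3.0·24·5·450 / 1000 = 162 kN.
  Edge l_c = 50 − 27/2 = 36.5 → r_n = 123.2 kN; interior l_c = 80 − 27 = 53 → r_n = 162 kN.
  R_n,bearing = 2·123.2 + 4·162 = 894.4 kN → 0.75 × 894.4 = 671 kN.
Bearing governs: 671 kN.

671 kN (bearing governs)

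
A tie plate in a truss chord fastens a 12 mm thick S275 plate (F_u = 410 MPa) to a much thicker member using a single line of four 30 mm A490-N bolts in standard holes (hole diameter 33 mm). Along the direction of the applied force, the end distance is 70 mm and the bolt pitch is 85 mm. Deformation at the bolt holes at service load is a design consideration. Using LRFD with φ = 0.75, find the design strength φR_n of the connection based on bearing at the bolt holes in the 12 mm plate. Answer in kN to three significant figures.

Per bolt r_n = 1.2 l_c t F_u ≤ 2.4 d t F_u; upper limit = 2.4 × 30 × 12 × 410 / 1000 = 354.2 kN.
Edge bolt: l_c = 70 − 33/2 = 53.5 mm → 1.2 × 53.5 × 12 × 410 / 1000 = 315.9 → r_n = 315.9 kN.
Interior bolts: l_c = 85 − 33 = 52 mm → 1.2 × 52 × 12 × 410 / 1000 = 307 → r_n = 307 kN.
R_n = 1 × 315.9 + 3 × 307 = 1237 kN.
Design strength φR_n = 0.75 × 1237 = 928 kN.

928 kN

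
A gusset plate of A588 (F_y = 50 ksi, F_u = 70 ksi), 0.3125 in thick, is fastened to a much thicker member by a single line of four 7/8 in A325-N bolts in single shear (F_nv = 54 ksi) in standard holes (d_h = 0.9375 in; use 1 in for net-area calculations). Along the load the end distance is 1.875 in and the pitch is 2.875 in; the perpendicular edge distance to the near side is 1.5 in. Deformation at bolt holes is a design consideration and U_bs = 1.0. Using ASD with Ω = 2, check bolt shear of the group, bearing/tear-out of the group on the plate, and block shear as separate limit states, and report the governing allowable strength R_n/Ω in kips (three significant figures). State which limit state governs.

56.9 kips (block shear governs)

Bolt shear: A_b = π·0.875²/4 = 0.6013 in²; R_n = 54 × 0.6013 × 4 × 1 = 129.9 kips → 129.9 / 2 = 64.9 kips.
Bearing: edge l_c = 1.406, r_n = 36.91 kips; interior l_c = 1.938, r_n = 45.94 kips; R_n = 36.91 + 3·45.94 = 174.7 kips → 87.4 kips.
Block shear: A_gv = 3.281, A_nv = 2.188, A_nt = 0.3125 in²; R_n = min(0.6F_uA_nv, 0.6F_yA_gv) + U_bs·F_u·A_nt = 113.8 kips → 56.9 kips.
Block shear governs: 56.9 kips.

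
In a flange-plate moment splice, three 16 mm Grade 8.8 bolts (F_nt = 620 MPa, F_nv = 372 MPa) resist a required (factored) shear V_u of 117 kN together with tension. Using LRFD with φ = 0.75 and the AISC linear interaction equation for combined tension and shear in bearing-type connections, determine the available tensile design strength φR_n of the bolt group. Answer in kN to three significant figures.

A_b = π·16²/4 = 201.1 mm²; f_rv = 117 × 1000 / (3 × 201.1) = 194 MPa.
F'_nt = 1.3 F_nt − (F_nt / φF_nv) f_rv = 1.3·620 − (620/(0.75·372))·194 = 375 MPa, capped at F_nt → F'_nt = 375 MPa.
R_n = F'_nt · A_b · n = 375 × 201.1 × 3 / 1000 = 226.2 kN.
Design strength φR_n = 0.75 × 226.2 = 170 kN.

170 kN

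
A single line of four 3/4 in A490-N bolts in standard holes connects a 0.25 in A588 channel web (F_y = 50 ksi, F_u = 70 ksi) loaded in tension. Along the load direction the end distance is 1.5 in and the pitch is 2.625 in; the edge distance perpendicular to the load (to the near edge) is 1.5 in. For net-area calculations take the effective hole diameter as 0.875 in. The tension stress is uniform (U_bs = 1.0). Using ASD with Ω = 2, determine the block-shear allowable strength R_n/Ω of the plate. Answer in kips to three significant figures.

Shear plane L_v = 1.5 + 3·2.625 = 9.375 in; A_gv = 9.375 × 0.25 = 2.344 in².
A_nv = (9.375 − 3.5·0.875) × 0.25 = 1.578 in².
A_nt = (1.5 − 0.5·0.875) × 0.25 = 0.2656 in².
0.6 F_u A_nv = 66.28 kips; 0.6 F_y A_gv = 70.31 kips → shear rupture governs the shear term.
R_n = 66.28 + 1.0 × 70 × 0.2656 = 84.88 kips.
Allowable strength R_n/Ω = 84.88 / 2 = 42.4 kips.

42.4 kips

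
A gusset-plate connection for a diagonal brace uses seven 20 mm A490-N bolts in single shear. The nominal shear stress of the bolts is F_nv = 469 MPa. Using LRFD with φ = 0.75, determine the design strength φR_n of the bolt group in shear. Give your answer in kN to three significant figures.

A_b = π × 20² / 4 = 314.2 mm².
R_n = F_nv · A_b · n · n_s = 469 × 314.2 × 7 × 1 / 1000 = 1031 kN.
Design strength φR_n = 0.75 × 1031 = 774 kN.

774 kN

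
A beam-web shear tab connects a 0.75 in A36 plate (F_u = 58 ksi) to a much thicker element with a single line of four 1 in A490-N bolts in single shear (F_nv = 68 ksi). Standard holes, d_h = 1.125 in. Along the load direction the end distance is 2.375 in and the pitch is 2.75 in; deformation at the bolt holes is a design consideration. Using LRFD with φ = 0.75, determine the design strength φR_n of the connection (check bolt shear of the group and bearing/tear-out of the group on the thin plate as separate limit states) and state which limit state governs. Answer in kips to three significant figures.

160 kips (bolt shear governs)

Bolt shear: A_b = π·1²/4 = 0.7854 in²; R_n = 68 × 0.7854 × 4 × 1 = 213.6 kips → 0.75 × 213.6 = 160 kips.
Bearing (1.2 l_c t F_u ≤ 2.4 d t F_u): upper limit = 2.4·1·0.75·58 = 104.4 kips.
  Edge l_c = 2.375 − 1.125/2 = 1.812 → r_n = 94.61 kips; interior l_c = 2.75 − 1.125 = 1.625 → r_n = 84.82 kips.
  R_n,bearing = 1·94.61 + 3·84.82 = 349.1 kips → 0.75 × 349.1 = 262 kips.
Bolt shear governs: 160 kips.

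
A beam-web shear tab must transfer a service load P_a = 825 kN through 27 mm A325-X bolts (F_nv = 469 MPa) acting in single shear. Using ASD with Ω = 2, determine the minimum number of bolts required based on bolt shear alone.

7 bolts

A_b = π·27²/4 = 572.6 mm².
Per-bolt allowable strength R_n/Ω = 469 × 572.6 × 1 / 1000 / 2 = 134.3 kN.
n ≥ 825 / 134.3 = 6.145 → use 7 bolts.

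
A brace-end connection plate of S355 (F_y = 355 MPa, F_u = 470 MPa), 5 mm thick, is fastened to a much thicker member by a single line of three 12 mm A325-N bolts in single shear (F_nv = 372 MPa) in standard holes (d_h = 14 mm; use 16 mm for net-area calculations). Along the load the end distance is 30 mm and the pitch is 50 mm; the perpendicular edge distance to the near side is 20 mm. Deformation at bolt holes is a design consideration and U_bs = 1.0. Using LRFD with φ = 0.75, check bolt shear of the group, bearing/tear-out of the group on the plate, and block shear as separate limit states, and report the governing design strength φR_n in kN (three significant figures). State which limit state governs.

Bolt shear: A_b = π·12²/4 = 113.1 mm²; R_n = 372 × 113.1 × 3 × 1 / 1000 = 126.2 kN → 0.75 × 126.2 = 94.7 kN.
Bearing: edge l_c = 23, r_n = 64.86 kN; interior l_c = 36, r_n = 67.68 kN; R_n = 64.86 + 2·67.68 = 200.2 kN → 150 kN.
Block shear: A_gv = 650, A_nv = 450, A_nt = 60 mm²; R_n = min(0.6F_uA_nv, 0.6F_yA_gv) + U_bs·F_u·A_nt = 155.1 kN → 116 kN.
Bolt shear governs: 94.7 kN.

94.7 kN (bolt shear governs)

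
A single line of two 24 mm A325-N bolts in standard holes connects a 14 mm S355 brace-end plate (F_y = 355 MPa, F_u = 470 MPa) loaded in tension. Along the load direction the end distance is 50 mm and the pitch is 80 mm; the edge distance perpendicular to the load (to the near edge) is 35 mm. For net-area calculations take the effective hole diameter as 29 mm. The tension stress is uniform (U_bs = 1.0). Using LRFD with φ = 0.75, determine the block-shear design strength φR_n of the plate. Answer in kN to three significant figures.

357 kN

Shear plane L_v = 50 + 1·80 = 130 mm; A_gv = 130 × 14 = 1820 mm².
A_nv = (130 − 1.5·29) × 14 = 1211 mm².
A_nt = (35 − 0.5·29) × 14 = 287 mm².
0.6 F_u A_nv = 341.5 kN; 0.6 F_y A_gv = 387.7 kN → shear rupture governs the shear term.
R_n = 341.5 + 1.0 × 470 × 287 / 1000 = 476.4 kN.
Design strength φR_n = 0.75 × 476.4 = 357 kN.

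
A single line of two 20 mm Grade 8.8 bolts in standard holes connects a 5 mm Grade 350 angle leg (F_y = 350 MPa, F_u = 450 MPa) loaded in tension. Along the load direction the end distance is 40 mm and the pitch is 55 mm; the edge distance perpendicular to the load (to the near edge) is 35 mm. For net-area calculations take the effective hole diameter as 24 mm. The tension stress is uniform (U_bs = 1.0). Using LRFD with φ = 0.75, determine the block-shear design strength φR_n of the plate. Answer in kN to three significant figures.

98.6 kN

Shear plane L_v = 40 + 1·55 = 95 mm; A_gv = 95 × 5 = 475 mm².
A_nv = (95 − 1.5·24) × 5 = 295 mm².
A_nt = (35 − 0.5·24) × 5 = 115 mm².
0.6 F_u A_nv = 79.65 kN; 0.6 F_y A_gv = 99.75 kN → shear rupture governs the shear term.
R_n = 79.65 + 1.0 × 450 × 115 / 1000 = 131.4 kN.
Design strength φR_n = 0.75 × 131.4 = 98.6 kN.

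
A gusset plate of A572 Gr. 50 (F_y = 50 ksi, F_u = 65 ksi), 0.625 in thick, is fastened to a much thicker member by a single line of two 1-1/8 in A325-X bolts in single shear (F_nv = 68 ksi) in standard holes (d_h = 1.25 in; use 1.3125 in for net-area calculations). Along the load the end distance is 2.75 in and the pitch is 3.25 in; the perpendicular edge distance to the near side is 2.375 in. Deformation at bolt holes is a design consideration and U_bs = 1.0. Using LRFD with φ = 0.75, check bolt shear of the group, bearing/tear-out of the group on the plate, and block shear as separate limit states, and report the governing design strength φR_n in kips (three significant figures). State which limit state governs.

101 kips (bolt shear governs)

Bolt shear: A_b = π·1.125²/4 = 0.994 in²; R_n = 68 × 0.994 × 2 × 1 = 135.2 kips → 0.75 × 135.2 = 101 kips.
Bearing: edge l_c = 2.125, r_n = 103.6 kips; interior l_c = 2, r_n = 97.5 kips; R_n = 103.6 + 1·97.5 = 201.1 kips → 151 kips.
Block shear: A_gv = 3.75, A_nv = 2.52, A_nt = 1.074 in²; R_n = min(0.6F_uA_nv, 0.6F_yA_gv) + U_bs·F_u·A_nt = 168.1 kips → 126 kips.
Bolt shear governs: 101 kips.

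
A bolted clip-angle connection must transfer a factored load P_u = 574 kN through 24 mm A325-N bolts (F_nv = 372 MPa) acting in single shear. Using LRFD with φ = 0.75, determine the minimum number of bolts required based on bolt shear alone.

5 bolts

A_b = π·24²/4 = 452.4 mm².
Per-bolt design strength φR_n = 0.75 × 372 × 452.4 × 1 / 1000 = 126.2 kN.
n ≥ 574 / 126.2 = 4.548 → use 5 bolts.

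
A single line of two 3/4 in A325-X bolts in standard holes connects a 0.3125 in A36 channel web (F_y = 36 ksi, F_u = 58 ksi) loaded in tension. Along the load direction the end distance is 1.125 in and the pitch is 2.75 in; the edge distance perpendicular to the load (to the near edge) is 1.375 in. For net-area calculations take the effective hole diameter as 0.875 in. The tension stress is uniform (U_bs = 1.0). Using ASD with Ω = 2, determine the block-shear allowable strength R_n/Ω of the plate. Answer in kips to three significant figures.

Shear plane L_v = 1.125 + 1·2.75 = 3.875 in; A_gv = 3.875 × 0.3125 = 1.211 in².
A_nv = (3.875 − 1.5·0.875) × 0.3125 = 0.8008 in².
A_nt = (1.375 − 0.5·0.875) × 0.3125 = 0.293 in².
0.6 F_u A_nv = 27.87 kips; 0.6 F_y A_gv = 26.16 kips → shear yielding governs the shear term.
R_n = 26.16 + 1.0 × 58 × 0.293 = 43.15 kips.
Allowable strength R_n/Ω = 43.15 / 2 = 21.6 kips.

21.6 kips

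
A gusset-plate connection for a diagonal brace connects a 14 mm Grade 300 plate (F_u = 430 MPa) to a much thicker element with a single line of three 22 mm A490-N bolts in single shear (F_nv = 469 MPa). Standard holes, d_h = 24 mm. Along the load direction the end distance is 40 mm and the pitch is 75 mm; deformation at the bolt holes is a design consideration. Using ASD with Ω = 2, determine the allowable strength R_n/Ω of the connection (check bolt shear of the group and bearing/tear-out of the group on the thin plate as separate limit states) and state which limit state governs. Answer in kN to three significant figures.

267 kN (bolt shear governs)

Bolt shear: A_b = π·22²/4 = 380.1 mm²; R_n = 469 × 380.1 × 3 × 1 / 1000 = 534.8 kN → 534.8 / 2 = 267 kN.
Bearing (1.2 l_c t F_u ≤ 2.4 d t F_u): upper limit = 2.4·22·14·430 / 1000 = 317.9 kN.
  Edge l_c = 40 − 24/2 = 28 → r_n = 202.3 kN; interior l_c = 75 − 24 = 51 → r_n = 317.9 kN.
  R_n,bearing = 1·202.3 + 2·317.9 = 838 kN → 838 / 2 = 419 kN.
Bolt shear governs: 267 kN.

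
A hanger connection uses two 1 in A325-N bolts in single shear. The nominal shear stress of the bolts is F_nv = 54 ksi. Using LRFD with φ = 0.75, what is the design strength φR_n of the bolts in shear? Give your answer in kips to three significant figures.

63.6 kips

A_b = π × 1² / 4 = 0.7854 in².
R_n = F_nv · A_b · n · n_s = 54 × 0.7854 × 2 × 1 = 84.82 kips.
Design strength φR_n = 0.75 × 84.82 = 63.6 kips.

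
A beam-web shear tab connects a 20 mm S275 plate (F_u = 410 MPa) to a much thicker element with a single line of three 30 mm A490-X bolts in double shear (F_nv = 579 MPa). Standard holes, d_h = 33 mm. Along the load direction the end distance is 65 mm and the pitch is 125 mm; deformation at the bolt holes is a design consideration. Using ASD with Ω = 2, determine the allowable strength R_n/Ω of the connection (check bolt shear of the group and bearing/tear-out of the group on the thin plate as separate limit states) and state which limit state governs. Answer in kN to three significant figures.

829 kN (bearing governs)

Bolt shear: A_b = π·30²/4 = 706.9 mm²; R_n = 579 × 706.9 × 3 × 2 / 1000 = 2456 kN → 2456 / 2 = 1230 kN.
Bearing (1.2 l_c t F_u ≤ 2.4 d t F_u): upper limit = 2.4·30·20·410 / 1000 = 590.4 kN.
  Edge l_c = 65 − 33/2 = 48.5 → r_n = 477.2 kN; interior l_c = 125 − 33 = 92 → r_n = 590.4 kN.
  R_n,bearing = 1·477.2 + 2·590.4 = 1658 kN → 1658 / 2 = 829 kN.
Bearing governs: 829 kN.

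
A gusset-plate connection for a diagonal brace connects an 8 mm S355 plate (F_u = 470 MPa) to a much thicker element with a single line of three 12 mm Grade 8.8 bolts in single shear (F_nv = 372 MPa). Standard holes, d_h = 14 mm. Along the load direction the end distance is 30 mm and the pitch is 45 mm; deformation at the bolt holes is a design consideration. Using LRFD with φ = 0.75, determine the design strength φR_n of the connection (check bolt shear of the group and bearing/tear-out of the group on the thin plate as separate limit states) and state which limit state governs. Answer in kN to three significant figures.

Bolt shear: A_b = π·12²/4 = 113.1 mm²; R_n = 372 × 113.1 × 3 × 1 / 1000 = 126.2 kN → 0.75 × 126.2 = 94.7 kN.
Bearing (1.2 l_c t F_u ≤ 2.4 d t F_u): upper limit = 2.4·12·8·470 / 1000 = 108.3 kN.
  Edge l_c = 30 − 14/2 = 23 → r_n = 103.8 kN; interior l_c = 45 − 14 = 31 → r_n = 108.3 kN.
  R_n,bearing = 1·103.8 + 2·108.3 = 320.4 kN → 0.75 × 320.4 = 240 kN.
Bolt shear governs: 94.7 kN.

94.7 kN (bolt shear governs)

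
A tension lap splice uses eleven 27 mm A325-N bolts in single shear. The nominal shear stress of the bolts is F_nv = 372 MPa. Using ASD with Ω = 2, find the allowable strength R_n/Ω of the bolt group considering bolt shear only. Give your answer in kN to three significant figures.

1170 kN

A_b = π × 27² / 4 = 572.6 mm².
R_n = F_nv · A_b · n · n_s = 372 × 572.6 × 11 × 1 / 1000 = 2343 kN.
Allowable strength R_n/Ω = 2343 / 2 = 1170 kN.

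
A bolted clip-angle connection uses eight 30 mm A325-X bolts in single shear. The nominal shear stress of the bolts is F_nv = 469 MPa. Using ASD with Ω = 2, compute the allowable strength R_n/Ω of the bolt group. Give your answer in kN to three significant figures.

1330 kN

A_b = π × 30² / 4 = 706.9 mm².
R_n = F_nv · A_b · n · n_s = 469 × 706.9 × 8 × 1 / 1000 = 2652 kN.
Allowable strength R_n/Ω = 2652 / 2 = 1330 kN.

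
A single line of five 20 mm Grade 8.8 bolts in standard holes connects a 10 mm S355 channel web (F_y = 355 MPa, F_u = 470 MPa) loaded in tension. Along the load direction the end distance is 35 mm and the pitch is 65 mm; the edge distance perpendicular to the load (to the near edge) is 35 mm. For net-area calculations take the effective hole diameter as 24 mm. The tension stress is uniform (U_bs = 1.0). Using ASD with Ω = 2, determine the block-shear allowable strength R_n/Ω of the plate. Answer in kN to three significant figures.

Shear plane L_v = 35 + 4·65 = 295 mm; A_gv = 295 × 10 = 2950 mm².
A_nv = (295 − 4.5·24) × 10 = 1870 mm².
A_nt = (35 − 0.5·24) × 10 = 230 mm².
0.6 F_u A_nv = 527.3 kN; 0.6 F_y A_gv = 628.4 kN → shear rupture governs the shear term.
R_n = 527.3 + 1.0 × 470 × 230 / 1000 = 635.4 kN.
Allowable strength R_n/Ω = 635.4 / 2 = 318 kN.

318 kN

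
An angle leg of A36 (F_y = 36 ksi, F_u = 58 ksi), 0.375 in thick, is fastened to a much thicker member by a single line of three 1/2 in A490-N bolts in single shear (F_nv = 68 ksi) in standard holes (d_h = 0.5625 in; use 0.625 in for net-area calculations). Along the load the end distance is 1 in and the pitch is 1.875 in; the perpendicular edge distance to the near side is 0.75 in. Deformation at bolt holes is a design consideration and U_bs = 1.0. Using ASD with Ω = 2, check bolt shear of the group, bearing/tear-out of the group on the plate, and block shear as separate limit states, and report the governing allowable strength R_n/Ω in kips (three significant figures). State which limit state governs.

20 kips (bolt shear governs)

Bolt shear: A_b = π·0.5²/4 = 0.1963 in²; R_n = 68 × 0.1963 × 3 × 1 = 40.06 kips → 40.06 / 2 = 20 kips.
Bearing: edge l_c = 0.7188, r_n = 18.76 kips; interior l_c = 1.312, r_n = 26.1 kips; R_n = 18.76 + 2·26.1 = 70.96 kips → 35.5 kips.
Block shear: A_gv = 1.781, A_nv = 1.195, A_nt = 0.1641 in²; R_n = min(0.6F_uA_nv, 0.6F_yA_gv) + U_bs·F_u·A_nt = 47.99 kips → 24 kips.
Bolt shear governs: 20 kips.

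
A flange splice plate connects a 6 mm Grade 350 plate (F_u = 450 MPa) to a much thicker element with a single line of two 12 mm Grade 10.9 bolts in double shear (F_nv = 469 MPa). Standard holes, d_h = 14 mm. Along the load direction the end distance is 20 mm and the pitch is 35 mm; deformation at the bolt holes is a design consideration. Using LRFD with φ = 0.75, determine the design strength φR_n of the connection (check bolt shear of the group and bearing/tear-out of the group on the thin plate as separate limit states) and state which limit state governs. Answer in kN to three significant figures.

82.6 kN (bearing governs)

Bolt shear: A_b = π·12²/4 = 113.1 mm²; R_n = 469 × 113.1 × 2 × 2 / 1000 = 212.2 kN → 0.75 × 212.2 = 159 kN.
Bearing (1.2 l_c t F_u ≤ 2.4 d t F_u): upper limit = 2.4·12·6·450 / 1000 = 77.76 kN.
  Edge l_c = 20 − 14/2 = 13 → r_n = 42.12 kN; interior l_c = 35 − 14 = 21 → r_n = 68.04 kN.
  R_n,bearing = 1·42.12 + 1·68.04 = 110.2 kN → 0.75 × 110.2 = 82.6 kN.
Bearing governs: 82.6 kN.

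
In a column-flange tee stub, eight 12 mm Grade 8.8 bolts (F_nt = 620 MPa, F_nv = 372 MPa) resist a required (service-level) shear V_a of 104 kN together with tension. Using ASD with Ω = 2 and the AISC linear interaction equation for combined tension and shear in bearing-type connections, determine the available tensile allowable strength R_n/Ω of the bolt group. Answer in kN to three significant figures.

191 kN

A_b = π·12²/4 = 113.1 mm²; f_rv = 104 × 1000 / (8 × 113.1) = 114.9 MPa.
F'_nt = 1.3 F_nt − (Ω F_nt / F_nv) f_rv = 1.3·620 − (2·620/372)·114.9 = 422.8 MPa, capped at F_nt → F'_nt = 422.8 MPa.
R_n = F'_nt · A_b · n = 422.8 × 113.1 × 8 / 1000 = 382.6 kN.
Allowable strength R_n/Ω = 382.6 / 2 = 191 kN.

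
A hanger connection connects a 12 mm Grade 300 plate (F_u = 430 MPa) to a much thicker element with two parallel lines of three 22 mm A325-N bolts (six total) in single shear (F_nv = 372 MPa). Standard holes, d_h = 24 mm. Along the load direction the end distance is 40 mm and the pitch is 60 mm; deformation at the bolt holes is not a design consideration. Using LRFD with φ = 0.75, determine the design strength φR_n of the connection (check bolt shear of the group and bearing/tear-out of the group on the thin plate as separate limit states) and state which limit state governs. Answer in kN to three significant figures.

636 kN (bolt shear governs)

Bolt shear: A_b = π·22²/4 = 380.1 mm²; R_n = 372 × 380.1 × 6 × 1 / 1000 = 848.5 kN → 0.75 × 848.5 = 636 kN.
Bearing (1.5 l_c t F_u ≤ 3.0 d t F_u): upper limit = 3.0·22·12·430 / 1000 = 340.6 kN.
  Edge l_c = 40 − 24/2 = 28 → r_n = 216.7 kN; interior l_c = 60 − 24 = 36 → r_n = 278.6 kN.
  R_n,bearing = 2·216.7 + 4·278.6 = 1548 kN → 0.75 × 1548 = 1160 kN.
Bolt shear governs: 636 kN.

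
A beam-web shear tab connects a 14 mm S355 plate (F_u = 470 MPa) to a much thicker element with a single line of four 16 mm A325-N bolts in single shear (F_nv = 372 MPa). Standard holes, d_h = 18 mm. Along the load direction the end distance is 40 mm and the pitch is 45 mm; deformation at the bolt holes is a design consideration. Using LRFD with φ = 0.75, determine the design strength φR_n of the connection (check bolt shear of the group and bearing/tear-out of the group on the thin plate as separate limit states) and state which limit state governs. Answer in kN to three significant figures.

224 kN (bolt shear governs)

Bolt shear: A_b = π·16²/4 = 201.1 mm²; R_n = 372 × 201.1 × 4 × 1 / 1000 = 299.2 kN → 0.75 × 299.2 = 224 kN.
Bearing (1.2 l_c t F_u ≤ 2.4 d t F_u): upper limit = 2.4·16·14·470 / 1000 = 252.7 kN.
  Edge l_c = 40 − 18/2 = 31 → r_n = 244.8 kN; interior l_c = 45 − 18 = 27 → r_n = 213.2 kN.
  R_n,bearing = 1·244.8 + 3·213.2 = 884.4 kN → 0.75 × 884.4 = 663 kN.
Bolt shear governs: 224 kN.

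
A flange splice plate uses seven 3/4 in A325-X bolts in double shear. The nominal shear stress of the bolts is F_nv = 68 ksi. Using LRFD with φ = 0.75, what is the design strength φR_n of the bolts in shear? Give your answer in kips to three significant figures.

315 kips

A_b = π × 0.75² / 4 = 0.4418 in².
R_n = F_nv · A_b · n · n_s = 68 × 0.4418 × 7 × 2 = 420.6 kips.
Design strength φR_n = 0.75 × 420.6 = 315 kips.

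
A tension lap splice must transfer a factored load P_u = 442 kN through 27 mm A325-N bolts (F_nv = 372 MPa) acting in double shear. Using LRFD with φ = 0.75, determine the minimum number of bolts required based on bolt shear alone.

2 bolts

A_b = π·27²/4 = 572.6 mm².
Per-bolt design strength φR_n = 0.75 × 372 × 572.6 × 2 / 1000 = 319.5 kN.
n ≥ 442 / 319.5 = 1.383 → use 2 bolts.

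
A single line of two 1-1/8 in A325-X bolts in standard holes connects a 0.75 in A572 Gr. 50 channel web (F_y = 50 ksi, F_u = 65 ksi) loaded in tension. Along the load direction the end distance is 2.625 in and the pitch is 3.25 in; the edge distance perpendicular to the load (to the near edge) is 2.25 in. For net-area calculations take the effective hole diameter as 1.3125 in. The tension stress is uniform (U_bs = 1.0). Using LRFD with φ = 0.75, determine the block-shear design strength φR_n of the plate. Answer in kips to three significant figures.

Shear plane L_v = 2.625 + 1·3.25 = 5.875 in; A_gv = 5.875 × 0.75 = 4.406 in².
A_nv = (5.875 − 1.5·1.3125) × 0.75 = 2.93 in².
A_nt = (2.25 − 0.5·1.3125) × 0.75 = 1.195 in².
0.6 F_u A_nv = 114.3 kips; 0.6 F_y A_gv = 132.2 kips → shear rupture governs the shear term.
R_n = 114.3 + 1.0 × 65 × 1.195 = 192 kips.
Design strength φR_n = 0.75 × 192 = 144 kips.

144 kips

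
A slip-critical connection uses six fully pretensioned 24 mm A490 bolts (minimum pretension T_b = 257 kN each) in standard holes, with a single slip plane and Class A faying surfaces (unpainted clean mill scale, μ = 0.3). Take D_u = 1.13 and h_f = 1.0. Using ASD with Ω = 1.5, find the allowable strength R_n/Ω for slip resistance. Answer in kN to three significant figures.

R_n = μ · D_u · h_f · T_b · n_s · n_b = 0.3 × 1.13 × 1.0 × 257 × 1 × 6 = 522.7 kN.
Allowable strength R_n/Ω = 522.7 / 1.5 = 348 kN.

348 kN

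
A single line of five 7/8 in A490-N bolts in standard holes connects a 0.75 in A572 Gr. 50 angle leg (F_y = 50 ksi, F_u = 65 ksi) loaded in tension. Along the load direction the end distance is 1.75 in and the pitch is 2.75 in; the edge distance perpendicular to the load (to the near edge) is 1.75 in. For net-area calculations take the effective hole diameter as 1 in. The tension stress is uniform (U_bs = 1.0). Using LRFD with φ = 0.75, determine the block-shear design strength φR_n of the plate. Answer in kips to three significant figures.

Shear plane L_v = 1.75 + 4·2.75 = 12.75 in; A_gv = 12.75 × 0.75 = 9.562 in².
A_nv = (12.75 − 4.5·1) × 0.75 = 6.188 in².
A_nt = (1.75 − 0.5·1) × 0.75 = 0.9375 in².
0.6 F_u A_nv = 241.3 kips; 0.6 F_y A_gv = 286.9 kips → shear rupture governs the shear term.
R_n = 241.3 + 1.0 × 65 × 0.9375 = 302.2 kips.
Design strength φR_n = 0.75 × 302.2 = 227 kips.

227 kips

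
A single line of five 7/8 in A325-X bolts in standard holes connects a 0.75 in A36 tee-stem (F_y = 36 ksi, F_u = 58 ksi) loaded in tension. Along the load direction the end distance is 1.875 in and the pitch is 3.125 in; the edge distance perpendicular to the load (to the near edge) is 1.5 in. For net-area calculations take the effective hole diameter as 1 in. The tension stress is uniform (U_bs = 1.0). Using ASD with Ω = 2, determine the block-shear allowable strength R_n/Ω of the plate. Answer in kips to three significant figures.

Shear plane L_v = 1.875 + 4·3.125 = 14.38 in; A_gv = 14.38 × 0.75 = 10.78 in².
A_nv = (14.38 − 4.5·1) × 0.75 = 7.406 in².
A_nt = (1.5 − 0.5·1) × 0.75 = 0.75 in².
0.6 F_u A_nv = 257.7 kips; 0.6 F_y A_gv = 232.9 kips → shear yielding governs the shear term.
R_n = 232.9 + 1.0 × 58 × 0.75 = 276.4 kips.
Allowable strength R_n/Ω = 276.4 / 2 = 138 kips.

138 kips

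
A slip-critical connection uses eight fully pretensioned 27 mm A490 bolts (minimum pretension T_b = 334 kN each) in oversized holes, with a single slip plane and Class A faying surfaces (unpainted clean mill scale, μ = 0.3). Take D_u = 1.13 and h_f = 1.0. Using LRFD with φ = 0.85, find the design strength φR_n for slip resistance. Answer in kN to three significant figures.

R_n = μ · D_u · h_f · T_b · n_s · n_b = 0.3 × 1.13 × 1.0 × 334 × 1 × 8 = 905.8 kN.
Design strength φR_n = 0.85 × 905.8 = 770 kN.

770 kN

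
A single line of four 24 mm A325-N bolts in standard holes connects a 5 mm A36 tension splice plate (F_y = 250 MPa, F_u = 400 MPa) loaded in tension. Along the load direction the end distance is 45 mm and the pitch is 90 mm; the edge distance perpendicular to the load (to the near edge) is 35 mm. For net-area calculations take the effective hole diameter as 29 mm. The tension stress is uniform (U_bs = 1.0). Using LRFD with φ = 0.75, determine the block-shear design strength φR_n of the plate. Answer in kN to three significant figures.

Shear plane L_v = 45 + 3·90 = 315 mm; A_gv = 315 × 5 = 1575 mm².
A_nv = (315 − 3.5·29) × 5 = 1068 mm².
A_nt = (35 − 0.5·29) × 5 = 102.5 mm².
0.6 F_u A_nv = 256.2 kN; 0.6 F_y A_gv = 236.2 kN → shear yielding governs the shear term.
R_n = 236.2 + 1.0 × 400 × 102.5 / 1000 = 277.2 kN.
Design strength φR_n = 0.75 × 277.2 = 208 kN.

208 kN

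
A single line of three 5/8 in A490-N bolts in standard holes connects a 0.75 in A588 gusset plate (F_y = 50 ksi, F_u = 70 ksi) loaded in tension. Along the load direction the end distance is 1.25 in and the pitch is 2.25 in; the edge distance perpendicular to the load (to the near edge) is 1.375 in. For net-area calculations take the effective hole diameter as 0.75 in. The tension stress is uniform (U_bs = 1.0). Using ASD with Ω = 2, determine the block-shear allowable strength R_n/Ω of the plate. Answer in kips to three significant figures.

Shear plane L_v = 1.25 + 2·2.25 = 5.75 in; A_gv = 5.75 × 0.75 = 4.312 in².
A_nv = (5.75 − 2.5·0.75) × 0.75 = 2.906 in².
A_nt = (1.375 − 0.5·0.75) × 0.75 = 0.75 in².
0.6 F_u A_nv = 122.1 kips; 0.6 F_y A_gv = 129.4 kips → shear rupture governs the shear term.
R_n = 122.1 + 1.0 × 70 × 0.75 = 174.6 kips.
Allowable strength R_n/Ω = 174.6 / 2 = 87.3 kips.

87.3 kips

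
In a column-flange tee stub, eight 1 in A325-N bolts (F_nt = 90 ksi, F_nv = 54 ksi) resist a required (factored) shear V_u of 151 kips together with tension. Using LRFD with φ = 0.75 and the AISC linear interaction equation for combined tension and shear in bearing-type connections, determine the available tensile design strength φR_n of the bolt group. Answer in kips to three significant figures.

300 kips

A_b = π·1²/4 = 0.7854 in²; f_rv = 151 / (8 × 0.7854) = 24.03 ksi.
F'_nt = 1.3 F_nt − (F_nt / φF_nv) f_rv = 1.3·90 − (90/(0.75·54))·24.03 = 63.59 ksi, capped at F_nt → F'_nt = 63.59 ksi.
R_n = F'_nt · A_b · n = 63.59 × 0.7854 × 8 = 399.6 kips.
Design strength φR_n = 0.75 × 399.6 = 300 kips.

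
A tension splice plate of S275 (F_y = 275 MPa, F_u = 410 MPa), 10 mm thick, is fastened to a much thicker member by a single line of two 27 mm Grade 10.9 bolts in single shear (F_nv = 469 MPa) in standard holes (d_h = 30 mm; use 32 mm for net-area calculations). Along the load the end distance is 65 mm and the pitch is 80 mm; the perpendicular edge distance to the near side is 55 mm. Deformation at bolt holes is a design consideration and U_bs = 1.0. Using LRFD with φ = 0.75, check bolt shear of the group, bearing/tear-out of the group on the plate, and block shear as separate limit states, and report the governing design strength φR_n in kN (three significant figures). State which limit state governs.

Bolt shear: A_b = π·27²/4 = 572.6 mm²; R_n = 469 × 572.6 × 2 × 1 / 1000 = 537.1 kN → 0.75 × 537.1 = 403 kN.
Bearing: edge l_c = 50, r_n = 246 kN; interior l_c = 50, r_n = 246 kN; R_n = 246 + 1·246 = 492 kN → 369 kN.
Block shear: A_gv = 1450, A_nv = 970, A_nt = 390 mm²; R_n = min(0.6F_uA_nv, 0.6F_yA_gv) + U_bs·F_u·A_nt = 398.5 kN → 299 kN.
Block shear governs: 299 kN.

299 kN (block shear governs)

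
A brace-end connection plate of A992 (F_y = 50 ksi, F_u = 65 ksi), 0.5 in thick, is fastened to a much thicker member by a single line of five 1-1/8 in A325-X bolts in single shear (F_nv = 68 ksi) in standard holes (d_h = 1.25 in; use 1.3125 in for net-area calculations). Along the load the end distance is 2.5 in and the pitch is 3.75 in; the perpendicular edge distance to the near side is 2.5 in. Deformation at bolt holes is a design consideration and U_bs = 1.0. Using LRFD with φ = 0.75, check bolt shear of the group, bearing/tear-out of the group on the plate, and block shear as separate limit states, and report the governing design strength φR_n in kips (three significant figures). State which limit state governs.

214 kips (block shear governs)

Bolt shear: A_b = π·1.125²/4 = 0.994 in²; R_n = 68 × 0.994 × 5 × 1 = 338 kips → 0.75 × 338 = 253 kips.
Bearing: edge l_c = 1.875, r_n = 73.12 kips; interior l_c = 2.5, r_n = 87.75 kips; R_n = 73.12 + 4·87.75 = 424.1 kips → 318 kips.
Block shear: A_gv = 8.75, A_nv = 5.797, A_nt = 0.9219 in²; R_n = min(0.6F_uA_nv, 0.6F_yA_gv) + U_bs·F_u·A_nt = 286 kips → 214 kips.
Block shear governs: 214 kips.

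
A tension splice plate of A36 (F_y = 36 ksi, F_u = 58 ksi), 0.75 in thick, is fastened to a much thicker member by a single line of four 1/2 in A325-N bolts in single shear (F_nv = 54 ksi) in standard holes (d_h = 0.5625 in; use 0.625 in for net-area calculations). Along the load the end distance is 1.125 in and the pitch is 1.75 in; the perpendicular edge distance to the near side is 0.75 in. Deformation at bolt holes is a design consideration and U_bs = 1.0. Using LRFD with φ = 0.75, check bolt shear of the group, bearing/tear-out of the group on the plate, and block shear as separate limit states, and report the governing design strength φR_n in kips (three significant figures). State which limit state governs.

Bolt shear: A_b = π·0.5²/4 = 0.1963 in²; R_n = 54 × 0.1963 × 4 × 1 = 42.41 kips → 0.75 × 42.41 = 31.8 kips.
Bearing: edge l_c = 0.8438, r_n = 44.04 kips; interior l_c = 1.188, r_n = 52.2 kips; R_n = 44.04 + 3·52.2 = 200.6 kips → 150 kips.
Block shear: A_gv = 4.781, A_nv = 3.141, A_nt = 0.3281 in²; R_n = min(0.6F_uA_nv, 0.6F_yA_gv) + U_bs·F_u·A_nt = 122.3 kips → 91.7 kips.
Bolt shear governs: 31.8 kips.

31.8 kips (bolt shear governs)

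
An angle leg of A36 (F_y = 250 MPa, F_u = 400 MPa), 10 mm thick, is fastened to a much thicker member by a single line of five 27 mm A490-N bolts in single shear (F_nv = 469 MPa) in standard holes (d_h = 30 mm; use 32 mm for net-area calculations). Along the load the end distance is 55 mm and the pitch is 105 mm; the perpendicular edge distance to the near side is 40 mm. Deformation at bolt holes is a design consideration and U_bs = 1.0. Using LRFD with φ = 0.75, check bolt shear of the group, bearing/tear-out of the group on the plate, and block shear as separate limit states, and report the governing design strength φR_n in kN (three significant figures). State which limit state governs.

606 kN (block shear governs)

Bolt shear: A_b = π·27²/4 = 572.6 mm²; R_n = 469 × 572.6 × 5 × 1 / 1000 = 1343 kN → 0.75 × 1343 = 1010 kN.
Bearing: edge l_c = 40, r_n = 192 kN; interior l_c = 75, r_n = 259.2 kN; R_n = 192 + 4·259.2 = 1229 kN → 922 kN.
Block shear: A_gv = 4750, A_nv = 3310, A_nt = 240 mm²; R_n = min(0.6F_uA_nv, 0.6F_yA_gv) + U_bs·F_u·A_nt = 808.5 kN → 606 kN.
Block shear governs: 606 kN.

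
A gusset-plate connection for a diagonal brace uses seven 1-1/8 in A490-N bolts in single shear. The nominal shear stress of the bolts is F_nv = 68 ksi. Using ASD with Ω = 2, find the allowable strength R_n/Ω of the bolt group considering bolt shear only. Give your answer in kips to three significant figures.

237 kips

A_b = π × 1.125² / 4 = 0.994 in².
R_n = F_nv · A_b · n · n_s = 68 × 0.994 × 7 × 1 = 473.2 kips.
Allowable strength R_n/Ω = 473.2 / 2 = 237 kips.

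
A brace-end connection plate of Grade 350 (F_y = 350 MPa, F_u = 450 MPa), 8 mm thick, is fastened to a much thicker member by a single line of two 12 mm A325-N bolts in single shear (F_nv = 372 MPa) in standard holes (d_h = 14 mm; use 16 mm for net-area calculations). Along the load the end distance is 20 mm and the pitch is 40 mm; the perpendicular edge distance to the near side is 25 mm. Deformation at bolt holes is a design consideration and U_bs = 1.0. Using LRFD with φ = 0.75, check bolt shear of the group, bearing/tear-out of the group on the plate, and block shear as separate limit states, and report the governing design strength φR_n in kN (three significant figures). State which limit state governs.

Bolt shear: A_b = π·12²/4 = 113.1 mm²; R_n = 372 × 113.1 × 2 × 1 / 1000 = 84.14 kN → 0.75 × 84.14 = 63.1 kN.
Bearing: edge l_c = 13, r_n = 56.16 kN; interior l_c = 26, r_n = 103.7 kN; R_n = 56.16 + 1·103.7 = 159.8 kN → 120 kN.
Block shear: A_gv = 480, A_nv = 288, A_nt = 136 mm²; R_n = min(0.6F_uA_nv, 0.6F_yA_gv) + U_bs·F_u·A_nt = 139 kN → 104 kN.
Bolt shear governs: 63.1 kN.

63.1 kN (bolt shear governs)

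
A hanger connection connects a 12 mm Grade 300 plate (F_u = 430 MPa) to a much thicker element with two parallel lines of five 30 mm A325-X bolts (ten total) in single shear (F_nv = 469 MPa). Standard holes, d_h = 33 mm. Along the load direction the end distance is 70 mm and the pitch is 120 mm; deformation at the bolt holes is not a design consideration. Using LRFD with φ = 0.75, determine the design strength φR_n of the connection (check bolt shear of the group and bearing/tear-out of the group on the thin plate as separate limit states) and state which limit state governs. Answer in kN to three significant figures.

Bolt shear: A_b = π·30²/4 = 706.9 mm²; R_n = 469 × 706.9 × 10 × 1 / 1000 = 3315 kN → 0.75 × 3315 = 2490 kN.
Bearing (1.5 l_c t F_u ≤ 3.0 d t F_u): upper limit = 3.0·30·12·430 / 1000 = 464.4 kN.
  Edge l_c = 70 − 33/2 = 53.5 → r_n = 414.1 kN; interior l_c = 120 − 33 = 87 → r_n = 464.4 kN.
  R_n,bearing = 2·414.1 + 8·464.4 = 4543 kN → 0.75 × 4543 = 3410 kN.
Bolt shear governs: 2490 kN.

2490 kN (bolt shear governs)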